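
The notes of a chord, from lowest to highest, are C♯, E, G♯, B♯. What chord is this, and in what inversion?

Reducing to letter names: C#, E, G#, B#. These stack in thirds as C#–E–G#–B# — a C# minor-major seventh chord.
With the root (C#) in the bass, the chord is in root position (figured bass 7).

C# minor-major seventh, root position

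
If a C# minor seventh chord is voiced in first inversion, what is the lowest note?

E

In first inversion the third is lowest. For C# minor seventh (C#–E–G#–B) that is E.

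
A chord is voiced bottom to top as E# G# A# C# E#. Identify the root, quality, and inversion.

A# minor seventh, second inversion

The pitch classes E#, G#, A#, C# arrange in thirds as A#–C#–E#–G#: an A# minor seventh chord.
With the fifth (E#) in the bass, the chord is in second inversion (figured bass 4/3).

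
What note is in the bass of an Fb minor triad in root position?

The root of Fb minor (Fb–Abb–Cb) is Fb; that is the bass in root position.

Fb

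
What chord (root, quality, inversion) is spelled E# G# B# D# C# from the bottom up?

Reducing to letter names: E#, G#, B#, D#, C#. These stack in thirds as C#–E#–G#–B#–D# — a C# major ninth chord.
With the third (E#) in the bass, the chord is in first inversion.

C# major ninth, first inversion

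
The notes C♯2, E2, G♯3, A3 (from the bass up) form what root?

The distinct letter names are C#, E, G#, A. Arranged as a stack of thirds they read A–C#–E–G#, so A is the root (an A major seventh chord).

A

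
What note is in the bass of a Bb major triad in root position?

Bb

The root of Bb major (Bb–D–F) is Bb; that is the bass in root position.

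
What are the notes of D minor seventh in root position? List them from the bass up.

Spelling D minor seventh: D–F–A–C. In root position the root is bass, giving D, F, A, C from the bottom.

D, F, A, C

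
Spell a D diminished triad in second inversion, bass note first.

Ab, D, F

Spelling D diminished: D–F–Ab. In second inversion the fifth is bass, giving Ab, D, F from the bottom.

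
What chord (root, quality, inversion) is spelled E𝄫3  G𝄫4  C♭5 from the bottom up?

Cb diminished, first inversion

The pitch classes Ebb, Gbb, Cb arrange in thirds as Cb–Ebb–Gbb: a Cb diminished triad.
With the third (Ebb) in the bass, the chord is in first inversion (figured bass 6).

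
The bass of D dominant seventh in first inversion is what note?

F#

The third of D dominant seventh (D–F#–A–C) is F#; that is the bass in first inversion.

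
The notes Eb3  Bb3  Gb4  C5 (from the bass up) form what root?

Reordering Eb, Bb, Gb, C into stacked thirds gives C–Eb–Gb–Bb; the bottom of that stack, C, is the root.

C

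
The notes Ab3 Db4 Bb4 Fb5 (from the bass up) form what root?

Ab, Db, Bb, Fb are the tones of a Bb half-diminished seventh chord (Bb–Db–Fb–Ab), making Bb the root.

Bb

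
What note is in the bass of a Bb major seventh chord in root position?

In root position the root is lowest. For Bb major seventh (Bb–D–F–A) that is Bb.

Bb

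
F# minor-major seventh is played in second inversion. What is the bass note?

In second inversion the fifth is lowest. For F# minor-major seventh (F#–A–C#–E#) that is C#.

C#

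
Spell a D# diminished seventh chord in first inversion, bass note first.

F#, A, C, D#

Spelling D# diminished seventh: D#–F#–A–C. In first inversion the third is bass, giving F#, A, C, D# from the bottom.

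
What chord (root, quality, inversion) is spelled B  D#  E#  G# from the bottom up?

The distinct note names are B, D#, E#, G#. Stacked in thirds they read E#–G#–B–D#, which is a half-diminished seventh chord on E#.
The lowest note is B, the fifth of the chord, so this is second inversion (figured bass 4/3).

E# half-diminished seventh, second inversion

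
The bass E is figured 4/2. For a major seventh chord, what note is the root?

F

The figures 4/2 mean the seventh of the chord is in the bass. If E is the seventh of a major seventh chord, the root is F (chord tones F–A–C–E).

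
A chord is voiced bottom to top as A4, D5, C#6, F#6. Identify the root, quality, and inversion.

The distinct note names are A, D, C#, F#. Stacked in thirds they read D–F#–A–C#, which is a major seventh chord on D.
A is the fifth of D major seventh; fifth in the bass means second inversion (figured bass 4/3).

D major seventh, second inversion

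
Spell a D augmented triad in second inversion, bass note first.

The chord tones are D–F#–A#. With the fifth (A#) lowest for second inversion: A#, D, F#.

A#, D, F#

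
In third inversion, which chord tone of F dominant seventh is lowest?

F dominant seventh is F–A–C–Eb. Third inversion places the seventh in the bass: Eb.

Eb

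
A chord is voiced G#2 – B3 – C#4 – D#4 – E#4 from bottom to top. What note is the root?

C#

Reordering G#, B, C#, D#, E# into stacked thirds gives C#–E#–G#–B–D#; the bottom of that stack, C#, is the root.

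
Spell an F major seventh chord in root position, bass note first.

The chord tones are F–A–C–E. With the root (F) lowest for root position: F, A, C, E.

F, A, C, E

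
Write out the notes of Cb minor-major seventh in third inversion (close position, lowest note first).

Bb, Cb, Ebb, Gb

Cb minor-major seventh is Cb–Ebb–Gb–Bb. Third inversion puts the seventh (Bb) in the bass, with the remaining tones above: Bb, Cb, Ebb, Gb.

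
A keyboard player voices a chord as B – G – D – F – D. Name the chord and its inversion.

G dominant seventh, first inversion

The distinct note names are B, G, D, F. Stacked in thirds they read G–B–D–F, which is a dominant seventh chord on G.
The lowest note is B, the third of the chord, so this is first inversion (figured bass 6/5).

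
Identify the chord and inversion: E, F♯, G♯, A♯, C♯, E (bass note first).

F# dominant ninth, third inversion

The pitch classes E, F#, G#, A#, C# arrange in thirds as F#–A#–C#–E–G#: an F# dominant ninth chord.
The lowest note is E, the seventh of the chord, so this is third inversion.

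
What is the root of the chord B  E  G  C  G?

C

Reordering B, E, G, C into stacked thirds gives C–E–G–B; the bottom of that stack, C, is the root.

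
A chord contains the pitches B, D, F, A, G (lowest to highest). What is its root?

G

B, D, F, A, G are the tones of a G dominant ninth chord (G–B–D–F–A), making G the root.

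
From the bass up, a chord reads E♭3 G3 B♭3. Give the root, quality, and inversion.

Eb major, root position

The distinct note names are Eb, G, Bb. Stacked in thirds they read Eb–G–Bb, which is a major triad on Eb.
With the root (Eb) in the bass, the chord is in root position (figured bass 5/3).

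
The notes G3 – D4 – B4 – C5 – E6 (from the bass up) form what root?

C

Reordering G, D, B, C, E into stacked thirds gives C–E–G–B–D; the bottom of that stack, C, is the root.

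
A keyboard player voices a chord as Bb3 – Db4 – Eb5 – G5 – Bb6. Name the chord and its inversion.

Reducing to letter names: Bb, Db, Eb, G. These stack in thirds as Eb–G–Bb–Db — an Eb dominant seventh chord.
With the fifth (Bb) in the bass, the chord is in second inversion (figured bass 4/3).

Eb dominant seventh, second inversion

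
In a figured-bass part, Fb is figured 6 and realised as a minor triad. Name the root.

The figures 6 mean the third of the chord is in the bass. If Fb is the third of a minor triad, the root is Db (chord tones Db–Fb–Ab).

Db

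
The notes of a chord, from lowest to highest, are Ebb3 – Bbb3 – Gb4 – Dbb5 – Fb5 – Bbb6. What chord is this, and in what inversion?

The distinct note names are Ebb, Bbb, Gb, Dbb, Fb. Stacked in thirds they read Ebb–Gb–Bbb–Dbb–Fb, which is a dominant ninth chord on Ebb.
The lowest note is Ebb, the root of the chord, so this is root position.

Ebb dominant ninth, root position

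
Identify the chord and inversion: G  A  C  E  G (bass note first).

The pitch classes G, A, C, E arrange in thirds as A–C–E–G: an A minor seventh chord.
With the seventh (G) in the bass, the chord is in third inversion (figured bass 4/2).

A minor seventh, third inversion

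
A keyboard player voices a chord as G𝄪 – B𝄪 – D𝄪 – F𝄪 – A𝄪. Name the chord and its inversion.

G## dominant ninth, root position

The distinct note names are G##, B##, D##, F##, A##. Stacked in thirds they read G##–B##–D##–F##–A##, which is a dominant ninth chord on G##.
G## is the root of G## dominant ninth; root in the bass means root position.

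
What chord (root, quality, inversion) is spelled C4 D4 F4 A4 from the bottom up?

Reducing to letter names: C, D, F, A. These stack in thirds as D–F–A–C — a D minor seventh chord.
The lowest note is C, the seventh of the chord, so this is third inversion (figured bass 4/2).

D minor seventh, third inversion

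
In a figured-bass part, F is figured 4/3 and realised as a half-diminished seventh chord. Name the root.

The figures 4/3 mean the fifth of the chord is in the bass. If F is the fifth of a half-diminished seventh chord, the root is B (chord tones B–D–F–A).

B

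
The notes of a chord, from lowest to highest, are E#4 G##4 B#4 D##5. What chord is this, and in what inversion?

E# major seventh, root position

Reducing to letter names: E#, G##, B#, D##. These stack in thirds as E#–G##–B#–D## — an E# major seventh chord.
E# is the root of E# major seventh; root in the bass means root position (figured bass 7).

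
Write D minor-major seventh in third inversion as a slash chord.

Dm(maj7)/C#

Third inversion of D minor-major seventh has the seventh (C#) in the bass. As a slash chord: Dm(maj7)/C#.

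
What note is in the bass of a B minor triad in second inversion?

B minor is B–D–F#. Second inversion places the fifth in the bass: F#.

F#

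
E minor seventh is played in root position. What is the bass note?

The root of E minor seventh (E–G–B–D) is E; that is the bass in root position.

E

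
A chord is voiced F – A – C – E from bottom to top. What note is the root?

F

The distinct letter names are F, A, C, E. Arranged as a stack of thirds they read F–A–C–E, so F is the root (an F major seventh chord).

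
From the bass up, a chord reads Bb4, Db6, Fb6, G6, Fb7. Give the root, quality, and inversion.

The pitch classes Bb, Db, Fb, G arrange in thirds as G–Bb–Db–Fb: a G diminished seventh chord.
The lowest note is Bb, the third of the chord, so this is first inversion (figured bass 6/5).

G diminished seventh, first inversion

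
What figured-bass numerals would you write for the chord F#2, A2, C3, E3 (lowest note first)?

7

The notes F#, A, C, E stack in thirds as F#–A–C–E — an F# half-diminished seventh chord. The bass F# is the root, so this is root position: figured 7.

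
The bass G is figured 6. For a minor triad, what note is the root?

E

The figures 6 mean the third of the chord is in the bass. If G is the third of a minor triad, the root is E (chord tones E–G–B).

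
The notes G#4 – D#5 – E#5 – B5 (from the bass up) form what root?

E#

Reordering G#, D#, E#, B into stacked thirds gives E#–G#–B–D#; the bottom of that stack, E#, is the root.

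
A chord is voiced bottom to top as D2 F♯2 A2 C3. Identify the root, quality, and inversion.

D dominant seventh, root position

The distinct note names are D, F#, A, C. Stacked in thirds they read D–F#–A–C, which is a dominant seventh chord on D.
D is the root of D dominant seventh; root in the bass means root position (figured bass 7).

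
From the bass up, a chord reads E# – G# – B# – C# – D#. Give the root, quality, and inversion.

Reducing to letter names: E#, G#, B#, C#, D#. These stack in thirds as C#–E#–G#–B#–D# — a C# major ninth chord.
The lowest note is E#, the third of the chord, so this is first inversion.

C# major ninth, first inversion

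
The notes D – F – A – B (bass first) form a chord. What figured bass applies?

6/5

The notes D, F, A, B stack in thirds as B–D–F–A — a B half-diminished seventh chord. The bass D is the third, so this is first inversion: figured 6/5.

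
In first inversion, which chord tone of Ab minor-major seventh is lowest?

Cb

The third of Ab minor-major seventh (Ab–Cb–Eb–G) is Cb; that is the bass in first inversion.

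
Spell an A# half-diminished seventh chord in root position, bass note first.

A#, C#, E, G#

The chord tones are A#–C#–E–G#. With the root (A#) lowest for root position: A#, C#, E, G#.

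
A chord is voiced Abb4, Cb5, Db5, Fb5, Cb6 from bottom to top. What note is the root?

Abb, Cb, Db, Fb are the tones of a Db half-diminished seventh chord (Db–Fb–Abb–Cb), making Db the root.

Db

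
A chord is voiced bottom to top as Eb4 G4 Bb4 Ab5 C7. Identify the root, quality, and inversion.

The pitch classes Eb, G, Bb, Ab, C arrange in thirds as Ab–C–Eb–G–Bb: an Ab major ninth chord.
Eb is the fifth of Ab major ninth; fifth in the bass means second inversion.

Ab major ninth, second inversion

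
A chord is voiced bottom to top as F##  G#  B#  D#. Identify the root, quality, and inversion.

Reducing to letter names: F##, G#, B#, D#. These stack in thirds as G#–B#–D#–F## — a G# major seventh chord.
F## is the seventh of G# major seventh; seventh in the bass means third inversion (figured bass 4/2).

G# major seventh, third inversion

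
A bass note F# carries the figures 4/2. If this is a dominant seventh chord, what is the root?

The figures 4/2 mean the seventh of the chord is in the bass. If F# is the seventh of a dominant seventh chord, the root is G# (chord tones G#–B#–D#–F#).

G#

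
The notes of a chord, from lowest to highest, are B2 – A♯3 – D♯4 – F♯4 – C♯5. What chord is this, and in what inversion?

B major ninth, root position

The pitch classes B, A#, D#, F#, C# arrange in thirds as B–D#–F#–A#–C#: a B major ninth chord.
With the root (B) in the bass, the chord is in root position.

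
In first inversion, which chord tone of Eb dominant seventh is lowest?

In first inversion the third is lowest. For Eb dominant seventh (Eb–G–Bb–Db) that is G.

G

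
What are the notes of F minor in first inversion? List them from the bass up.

Ab, C, F

The chord tones are F–Ab–C. With the third (Ab) lowest for first inversion: Ab, C, F.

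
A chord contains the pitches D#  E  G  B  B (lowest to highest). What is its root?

E

D#, E, G, B are the tones of an E minor-major seventh chord (E–G–B–D#), making E the root.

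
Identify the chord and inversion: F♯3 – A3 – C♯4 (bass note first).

F# minor, root position

The distinct note names are F#, A, C#. Stacked in thirds they read F#–A–C#, which is a minor triad on F#.
With the root (F#) in the bass, the chord is in root position (figured bass 5/3).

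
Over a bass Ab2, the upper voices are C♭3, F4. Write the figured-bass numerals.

6

The notes Ab, Cb, F stack in thirds as F–Ab–Cb — an F diminished triad. The bass Ab is the third, so this is first inversion: figured 6.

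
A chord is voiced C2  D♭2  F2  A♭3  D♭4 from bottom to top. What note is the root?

The distinct letter names are C, Db, F, Ab. Arranged as a stack of thirds they read Db–F–Ab–C, so Db is the root (a Db major seventh chord).

Db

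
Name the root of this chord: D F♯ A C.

D, F#, A, C are the tones of a D dominant seventh chord (D–F#–A–C), making D the root.

D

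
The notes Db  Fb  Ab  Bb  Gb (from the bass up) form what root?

Gb

The distinct letter names are Db, Fb, Ab, Bb, Gb. Arranged as a stack of thirds they read Gb–Bb–Db–Fb–Ab, so Gb is the root (a Gb dominant ninth chord).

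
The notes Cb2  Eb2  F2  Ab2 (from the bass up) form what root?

F

Cb, Eb, F, Ab are the tones of an F half-diminished seventh chord (F–Ab–Cb–Eb), making F the root.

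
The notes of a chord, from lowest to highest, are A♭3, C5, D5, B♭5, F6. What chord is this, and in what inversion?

The pitch classes Ab, C, D, Bb, F arrange in thirds as Bb–D–F–Ab–C: a Bb dominant ninth chord.
With the seventh (Ab) in the bass, the chord is in third inversion.

Bb dominant ninth, third inversion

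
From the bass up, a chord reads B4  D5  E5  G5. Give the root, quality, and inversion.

E minor seventh, second inversion

Reducing to letter names: B, D, E, G. These stack in thirds as E–G–B–D — an E minor seventh chord.
B is the fifth of E minor seventh; fifth in the bass means second inversion (figured bass 4/3).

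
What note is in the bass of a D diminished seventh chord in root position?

D

D diminished seventh is D–F–Ab–Cb. Root position places the root in the bass: D.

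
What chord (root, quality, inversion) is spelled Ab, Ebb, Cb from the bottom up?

The distinct note names are Ab, Ebb, Cb. Stacked in thirds they read Ab–Cb–Ebb, which is a diminished triad on Ab.
Ab is the root of Ab diminished; root in the bass means root position (figured bass 5/3).

Ab diminished, root position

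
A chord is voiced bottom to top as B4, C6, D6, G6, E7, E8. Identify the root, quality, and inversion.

C major ninth, third inversion

The pitch classes B, C, D, G, E arrange in thirds as C–E–G–B–D: a C major ninth chord.
B is the seventh of C major ninth; seventh in the bass means third inversion.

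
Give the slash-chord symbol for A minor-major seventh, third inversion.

Am(maj7)/G#

Third inversion of A minor-major seventh has the seventh (G#) in the bass. As a slash chord: Am(maj7)/G#.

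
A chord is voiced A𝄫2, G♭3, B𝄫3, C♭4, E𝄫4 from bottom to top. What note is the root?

The distinct letter names are Abb, Gb, Bbb, Cb, Ebb. Arranged as a stack of thirds they read Abb–Cb–Ebb–Gb–Bbb, so Abb is the root (an Abb major ninth chord).

Abb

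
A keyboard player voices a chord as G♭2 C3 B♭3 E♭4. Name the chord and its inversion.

The pitch classes Gb, C, Bb, Eb arrange in thirds as C–Eb–Gb–Bb: a C half-diminished seventh chord.
The lowest note is Gb, the fifth of the chord, so this is second inversion (figured bass 4/3).

C half-diminished seventh, second inversion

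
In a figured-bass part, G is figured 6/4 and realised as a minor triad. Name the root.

C

The figures 6/4 mean the fifth of the chord is in the bass. If G is the fifth of a minor triad, the root is C (chord tones C–Eb–G).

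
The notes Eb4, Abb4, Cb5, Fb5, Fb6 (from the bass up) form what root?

Eb, Abb, Cb, Fb are the tones of an Fb minor-major seventh chord (Fb–Abb–Cb–Eb), making Fb the root.

Fb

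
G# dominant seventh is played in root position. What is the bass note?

G#

G# dominant seventh is G#–B#–D#–F#. Root position places the root in the bass: G#.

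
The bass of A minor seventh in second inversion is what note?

E

In second inversion the fifth is lowest. For A minor seventh (A–C–E–G) that is E.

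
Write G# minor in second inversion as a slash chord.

Second inversion of G# minor has the fifth (D#) in the bass. As a slash chord: G#m/D#.

G#m/D#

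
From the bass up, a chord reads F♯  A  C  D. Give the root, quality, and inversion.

The distinct note names are F#, A, C, D. Stacked in thirds they read D–F#–A–C, which is a dominant seventh chord on D.
F# is the third of D dominant seventh; third in the bass means first inversion (figured bass 6/5).

D dominant seventh, first inversion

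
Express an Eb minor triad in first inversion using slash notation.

Ebm/Gb

First inversion of Eb minor has the third (Gb) in the bass. As a slash chord: Ebm/Gb.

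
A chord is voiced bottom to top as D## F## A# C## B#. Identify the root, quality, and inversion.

Reducing to letter names: D##, F##, A#, C##, B#. These stack in thirds as B#–D##–F##–A#–C## — a B# dominant ninth chord.
With the third (D##) in the bass, the chord is in first inversion.

B# dominant ninth, first inversion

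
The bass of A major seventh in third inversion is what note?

In third inversion the seventh is lowest. For A major seventh (A–C#–E–G#) that is G#.

G#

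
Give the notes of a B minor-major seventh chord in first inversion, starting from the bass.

Spelling B minor-major seventh: B–D–F#–A#. In first inversion the third is bass, giving D, F#, A#, B from the bottom.

D, F#, A#, B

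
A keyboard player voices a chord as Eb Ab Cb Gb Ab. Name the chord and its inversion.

The pitch classes Eb, Ab, Cb, Gb arrange in thirds as Ab–Cb–Eb–Gb: an Ab minor seventh chord.
The lowest note is Eb, the fifth of the chord, so this is second inversion (figured bass 4/3).

Ab minor seventh, second inversion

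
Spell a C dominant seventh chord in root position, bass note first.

C dominant seventh is C–E–G–Bb. Root position puts the root (C) in the bass, with the remaining tones above: C, E, G, Bb.

C, E, G, Bb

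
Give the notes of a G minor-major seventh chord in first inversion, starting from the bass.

Spelling G minor-major seventh: G–Bb–D–F#. In first inversion the third is bass, giving Bb, D, F#, G from the bottom.

Bb, D, F#, G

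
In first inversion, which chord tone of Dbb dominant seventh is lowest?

The third of Dbb dominant seventh (Dbb–Fb–Abb–Cbb) is Fb; that is the bass in first inversion.

Fb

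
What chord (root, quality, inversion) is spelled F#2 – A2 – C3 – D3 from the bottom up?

D dominant seventh, first inversion

The pitch classes F#, A, C, D arrange in thirds as D–F#–A–C: a D dominant seventh chord.
With the third (F#) in the bass, the chord is in first inversion (figured bass 6/5).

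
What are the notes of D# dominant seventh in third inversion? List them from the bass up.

The chord tones are D#–F##–A#–C#. With the seventh (C#) lowest for third inversion: C#, D#, F##, A#.

C#, D#, F##, A#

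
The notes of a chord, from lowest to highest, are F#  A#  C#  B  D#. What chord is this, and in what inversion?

The distinct note names are F#, A#, C#, B, D#. Stacked in thirds they read B–D#–F#–A#–C#, which is a major ninth chord on B.
The lowest note is F#, the fifth of the chord, so this is second inversion.

B major ninth, second inversion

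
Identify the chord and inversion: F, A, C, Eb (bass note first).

F dominant seventh, root position

Reducing to letter names: F, A, C, Eb. These stack in thirds as F–A–C–Eb — an F dominant seventh chord.
With the root (F) in the bass, the chord is in root position (figured bass 7).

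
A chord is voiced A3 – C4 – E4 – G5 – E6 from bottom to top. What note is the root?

A

The distinct letter names are A, C, E, G. Arranged as a stack of thirds they read A–C–E–G, so A is the root (an A minor seventh chord).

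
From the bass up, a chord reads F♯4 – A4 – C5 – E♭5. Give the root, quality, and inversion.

F# diminished seventh, root position

Reducing to letter names: F#, A, C, Eb. These stack in thirds as F#–A–C–Eb — an F# diminished seventh chord.
With the root (F#) in the bass, the chord is in root position (figured bass 7).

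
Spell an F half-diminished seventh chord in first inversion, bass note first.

F half-diminished seventh is F–Ab–Cb–Eb. First inversion puts the third (Ab) in the bass, with the remaining tones above: Ab, Cb, Eb, F.

Ab, Cb, Eb, F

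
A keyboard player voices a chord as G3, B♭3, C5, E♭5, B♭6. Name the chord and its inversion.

The distinct note names are G, Bb, C, Eb. Stacked in thirds they read C–Eb–G–Bb, which is a minor seventh chord on C.
The lowest note is G, the fifth of the chord, so this is second inversion (figured bass 4/3).

C minor seventh, second inversion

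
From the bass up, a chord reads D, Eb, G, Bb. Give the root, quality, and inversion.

Eb major seventh, third inversion

The pitch classes D, Eb, G, Bb arrange in thirds as Eb–G–Bb–D: an Eb major seventh chord.
With the seventh (D) in the bass, the chord is in third inversion (figured bass 4/2).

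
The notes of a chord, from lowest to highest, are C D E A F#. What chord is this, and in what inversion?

D dominant ninth, third inversion

Reducing to letter names: C, D, E, A, F#. These stack in thirds as D–F#–A–C–E — a D dominant ninth chord.
The lowest note is C, the seventh of the chord, so this is third inversion.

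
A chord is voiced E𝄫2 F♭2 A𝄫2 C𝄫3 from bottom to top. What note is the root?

Fb

The distinct letter names are Ebb, Fb, Abb, Cbb. Arranged as a stack of thirds they read Fb–Abb–Cbb–Ebb, so Fb is the root (an Fb half-diminished seventh chord).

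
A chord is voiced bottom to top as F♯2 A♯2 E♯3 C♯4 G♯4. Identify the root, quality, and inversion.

The pitch classes F#, A#, E#, C#, G# arrange in thirds as F#–A#–C#–E#–G#: an F# major ninth chord.
The lowest note is F#, the root of the chord, so this is root position.

F# major ninth, root position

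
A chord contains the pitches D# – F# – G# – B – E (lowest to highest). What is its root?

The distinct letter names are D#, F#, G#, B, E. Arranged as a stack of thirds they read E–G#–B–D#–F#, so E is the root (an E major ninth chord).

E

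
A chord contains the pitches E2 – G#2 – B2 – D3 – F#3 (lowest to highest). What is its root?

E

E, G#, B, D, F# are the tones of an E dominant ninth chord (E–G#–B–D–F#), making E the root.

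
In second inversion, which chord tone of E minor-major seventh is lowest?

B

In second inversion the fifth is lowest. For E minor-major seventh (E–G–B–D#) that is B.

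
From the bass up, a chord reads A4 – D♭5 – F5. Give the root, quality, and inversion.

Db augmented, second inversion

Reducing to letter names: A, Db, F. These stack in thirds as Db–F–A — a Db augmented triad.
The lowest note is A, the fifth of the chord, so this is second inversion (figured bass 6/4).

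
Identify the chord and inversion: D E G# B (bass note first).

E dominant seventh, third inversion

Reducing to letter names: D, E, G#, B. These stack in thirds as E–G#–B–D — an E dominant seventh chord.
The lowest note is D, the seventh of the chord, so this is third inversion (figured bass 4/2).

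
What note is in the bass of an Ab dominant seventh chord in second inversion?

Ab dominant seventh is Ab–C–Eb–Gb. Second inversion places the fifth in the bass: Eb.

Eb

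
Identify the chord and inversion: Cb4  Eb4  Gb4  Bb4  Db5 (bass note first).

The distinct note names are Cb, Eb, Gb, Bb, Db. Stacked in thirds they read Cb–Eb–Gb–Bb–Db, which is a major ninth chord on Cb.
The lowest note is Cb, the root of the chord, so this is root position.

Cb major ninth, root position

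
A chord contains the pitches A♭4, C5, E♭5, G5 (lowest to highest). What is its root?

Ab

Ab, C, Eb, G are the tones of an Ab major seventh chord (Ab–C–Eb–G), making Ab the root.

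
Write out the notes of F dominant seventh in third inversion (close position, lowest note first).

Spelling F dominant seventh: F–A–C–Eb. In third inversion the seventh is bass, giving Eb, F, A, C from the bottom.

Eb, F, A, C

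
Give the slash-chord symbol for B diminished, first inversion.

First inversion of B diminished has the third (D) in the bass. As a slash chord: Bdim/D.

Bdim/D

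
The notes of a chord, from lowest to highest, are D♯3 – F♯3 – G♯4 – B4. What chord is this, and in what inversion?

G# minor seventh, second inversion

The distinct note names are D#, F#, G#, B. Stacked in thirds they read G#–B–D#–F#, which is a minor seventh chord on G#.
D# is the fifth of G# minor seventh; fifth in the bass means second inversion (figured bass 4/3).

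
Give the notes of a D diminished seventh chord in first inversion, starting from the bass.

The chord tones are D–F–Ab–Cb. With the third (F) lowest for first inversion: F, Ab, Cb, D.

F, Ab, Cb, D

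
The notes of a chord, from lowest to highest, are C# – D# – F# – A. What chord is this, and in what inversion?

The distinct note names are C#, D#, F#, A. Stacked in thirds they read D#–F#–A–C#, which is a half-diminished seventh chord on D#.
The lowest note is C#, the seventh of the chord, so this is third inversion (figured bass 4/2).

D# half-diminished seventh, third inversion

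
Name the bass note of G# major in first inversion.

B#

G# major is G#–B#–D#. First inversion places the third in the bass: B#.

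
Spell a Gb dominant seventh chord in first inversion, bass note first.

Bb, Db, Fb, Gb

Spelling Gb dominant seventh: Gb–Bb–Db–Fb. In first inversion the third is bass, giving Bb, Db, Fb, Gb from the bottom.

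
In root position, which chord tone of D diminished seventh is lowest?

D

The root of D diminished seventh (D–F–Ab–Cb) is D; that is the bass in root position.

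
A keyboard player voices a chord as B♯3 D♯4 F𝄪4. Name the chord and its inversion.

B# minor, root position

Reducing to letter names: B#, D#, F##. These stack in thirds as B#–D#–F## — a B# minor triad.
The lowest note is B#, the root of the chord, so this is root position (figured bass 5/3).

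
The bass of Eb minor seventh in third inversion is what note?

In third inversion the seventh is lowest. For Eb minor seventh (Eb–Gb–Bb–Db) that is Db.

Db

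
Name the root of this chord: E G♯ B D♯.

E, G#, B, D# are the tones of an E major seventh chord (E–G#–B–D#), making E the root.

E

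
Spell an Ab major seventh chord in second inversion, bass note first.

Eb, G, Ab, C

The chord tones are Ab–C–Eb–G. With the fifth (Eb) lowest for second inversion: Eb, G, Ab, C.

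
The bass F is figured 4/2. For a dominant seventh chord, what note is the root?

The figures 4/2 mean the seventh of the chord is in the bass. If F is the seventh of a dominant seventh chord, the root is G (chord tones G–B–D–F).

G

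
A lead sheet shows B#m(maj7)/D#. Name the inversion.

B#m(maj7)/D# means B# minor-major seventh with D# in the bass. D# is the third of B# minor-major seventh (B#–D#–F##–A##), so this is first inversion.

first inversion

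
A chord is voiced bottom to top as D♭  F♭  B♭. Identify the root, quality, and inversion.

The pitch classes Db, Fb, Bb arrange in thirds as Bb–Db–Fb: a Bb diminished triad.
With the third (Db) in the bass, the chord is in first inversion (figured bass 6).

Bb diminished, first inversion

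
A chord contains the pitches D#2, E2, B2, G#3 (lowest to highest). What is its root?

Reordering D#, E, B, G# into stacked thirds gives E–G#–B–D#; the bottom of that stack, E, is the root.

E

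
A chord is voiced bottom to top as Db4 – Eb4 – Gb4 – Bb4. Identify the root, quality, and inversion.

Reducing to letter names: Db, Eb, Gb, Bb. These stack in thirds as Eb–Gb–Bb–Db — an Eb minor seventh chord.
With the seventh (Db) in the bass, the chord is in third inversion (figured bass 4/2).

Eb minor seventh, third inversion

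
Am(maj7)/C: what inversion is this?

first inversion

Am(maj7)/C means A minor-major seventh with C in the bass. C is the third of A minor-major seventh (A–C–E–G#), so this is first inversion.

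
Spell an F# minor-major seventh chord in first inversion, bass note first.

A, C#, E#, F#

The chord tones are F#–A–C#–E#. With the third (A) lowest for first inversion: A, C#, E#, F#.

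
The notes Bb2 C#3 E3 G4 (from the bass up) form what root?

C#

Bb, C#, E, G are the tones of a C# diminished seventh chord (C#–E–G–Bb), making C# the root.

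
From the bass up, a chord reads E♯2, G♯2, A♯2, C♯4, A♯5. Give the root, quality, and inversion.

The distinct note names are E#, G#, A#, C#. Stacked in thirds they read A#–C#–E#–G#, which is a minor seventh chord on A#.
With the fifth (E#) in the bass, the chord is in second inversion (figured bass 4/3).

A# minor seventh, second inversion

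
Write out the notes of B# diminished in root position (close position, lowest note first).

B# diminished is B#–D#–F#. Root position puts the root (B#) in the bass, with the remaining tones above: B#, D#, F#.

B#, D#, F#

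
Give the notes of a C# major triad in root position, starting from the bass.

C#, E#, G#

Spelling C# major: C#–E#–G#. In root position the root is bass, giving C#, E#, G# from the bottom.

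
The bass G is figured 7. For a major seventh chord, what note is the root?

G

The figures 7 mean the root of the chord is in the bass. If G is the root of a major seventh chord, the root is G (chord tones G–B–D–F#).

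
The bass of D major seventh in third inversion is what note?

D major seventh is D–F#–A–C#. Third inversion places the seventh in the bass: C#.

C#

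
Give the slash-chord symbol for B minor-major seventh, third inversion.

Third inversion of B minor-major seventh has the seventh (A#) in the bass. As a slash chord: Bm(maj7)/A#.

Bm(maj7)/A#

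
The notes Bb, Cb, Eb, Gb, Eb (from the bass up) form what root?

The distinct letter names are Bb, Cb, Eb, Gb. Arranged as a stack of thirds they read Cb–Eb–Gb–Bb, so Cb is the root (a Cb major seventh chord).

Cb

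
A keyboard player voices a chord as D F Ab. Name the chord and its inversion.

Reducing to letter names: D, F, Ab. These stack in thirds as D–F–Ab — a D diminished triad.
With the root (D) in the bass, the chord is in root position (figured bass 5/3).

D diminished, root position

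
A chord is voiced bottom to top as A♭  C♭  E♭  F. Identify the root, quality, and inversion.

The distinct note names are Ab, Cb, Eb, F. Stacked in thirds they read F–Ab–Cb–Eb, which is a half-diminished seventh chord on F.
The lowest note is Ab, the third of the chord, so this is first inversion (figured bass 6/5).

F half-diminished seventh, first inversion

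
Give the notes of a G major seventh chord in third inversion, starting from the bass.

F#, G, B, D

G major seventh is G–B–D–F#. Third inversion puts the seventh (F#) in the bass, with the remaining tones above: F#, G, B, D.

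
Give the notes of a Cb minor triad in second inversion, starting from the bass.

The chord tones are Cb–Ebb–Gb. With the fifth (Gb) lowest for second inversion: Gb, Cb, Ebb.

Gb, Cb, Ebb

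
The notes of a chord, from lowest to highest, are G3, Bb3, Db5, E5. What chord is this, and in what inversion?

E diminished seventh, first inversion

Reducing to letter names: G, Bb, Db, E. These stack in thirds as E–G–Bb–Db — an E diminished seventh chord.
The lowest note is G, the third of the chord, so this is first inversion (figured bass 6/5).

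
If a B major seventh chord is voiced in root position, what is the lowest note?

In root position the root is lowest. For B major seventh (B–D#–F#–A#) that is B.

B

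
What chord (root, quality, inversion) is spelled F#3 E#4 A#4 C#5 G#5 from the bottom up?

F# major ninth, root position

The distinct note names are F#, E#, A#, C#, G#. Stacked in thirds they read F#–A#–C#–E#–G#, which is a major ninth chord on F#.
With the root (F#) in the bass, the chord is in root position.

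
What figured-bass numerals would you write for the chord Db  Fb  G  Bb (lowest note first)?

4/3

The notes Db, Fb, G, Bb stack in thirds as G–Bb–Db–Fb — a G diminished seventh chord. The bass Db is the fifth, so this is second inversion: figured 4/3.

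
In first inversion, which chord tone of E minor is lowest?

The third of E minor (E–G–B) is G; that is the bass in first inversion.

G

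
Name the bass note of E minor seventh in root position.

The root of E minor seventh (E–G–B–D) is E; that is the bass in root position.

E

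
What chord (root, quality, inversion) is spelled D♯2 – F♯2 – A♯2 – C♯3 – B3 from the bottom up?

B major ninth, first inversion

Reducing to letter names: D#, F#, A#, C#, B. These stack in thirds as B–D#–F#–A#–C# — a B major ninth chord.
D# is the third of B major ninth; third in the bass means first inversion.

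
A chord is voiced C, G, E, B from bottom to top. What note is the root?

The distinct letter names are C, G, E, B. Arranged as a stack of thirds they read C–E–G–B, so C is the root (a C major seventh chord).

C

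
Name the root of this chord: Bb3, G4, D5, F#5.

G

Bb, G, D, F# are the tones of a G minor-major seventh chord (G–Bb–D–F#), making G the root.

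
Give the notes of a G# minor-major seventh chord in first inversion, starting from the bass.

Spelling G# minor-major seventh: G#–B–D#–F##. In first inversion the third is bass, giving B, D#, F##, G# from the bottom.

B, D#, F##, G#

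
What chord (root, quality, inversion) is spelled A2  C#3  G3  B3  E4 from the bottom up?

A dominant ninth, root position

The pitch classes A, C#, G, B, E arrange in thirds as A–C#–E–G–B: an A dominant ninth chord.
With the root (A) in the bass, the chord is in root position.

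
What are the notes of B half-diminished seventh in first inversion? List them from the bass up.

D, F, A, B

Spelling B half-diminished seventh: B–D–F–A. In first inversion the third is bass, giving D, F, A, B from the bottom.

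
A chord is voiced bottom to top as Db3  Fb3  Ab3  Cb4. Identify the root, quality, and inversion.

Db minor seventh, root position

The pitch classes Db, Fb, Ab, Cb arrange in thirds as Db–Fb–Ab–Cb: a Db minor seventh chord.
With the root (Db) in the bass, the chord is in root position (figured bass 7).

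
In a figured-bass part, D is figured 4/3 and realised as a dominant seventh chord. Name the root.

G

The figures 4/3 mean the fifth of the chord is in the bass. If D is the fifth of a dominant seventh chord, the root is G (chord tones G–B–D–F).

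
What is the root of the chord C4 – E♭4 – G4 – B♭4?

C

C, Eb, G, Bb are the tones of a C minor seventh chord (C–Eb–G–Bb), making C the root.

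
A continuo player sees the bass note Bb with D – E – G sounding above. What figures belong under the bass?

4/3

The notes Bb, D, E, G stack in thirds as E–G–Bb–D — an E half-diminished seventh chord. The bass Bb is the fifth, so this is second inversion: figured 4/3.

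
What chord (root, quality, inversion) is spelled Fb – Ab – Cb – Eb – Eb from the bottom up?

The distinct note names are Fb, Ab, Cb, Eb. Stacked in thirds they read Fb–Ab–Cb–Eb, which is a major seventh chord on Fb.
Fb is the root of Fb major seventh; root in the bass means root position (figured bass 7).

Fb major seventh, root position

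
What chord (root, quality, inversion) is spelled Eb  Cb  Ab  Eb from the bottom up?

Ab minor, second inversion

The pitch classes Eb, Cb, Ab arrange in thirds as Ab–Cb–Eb: an Ab minor triad.
The lowest note is Eb, the fifth of the chord, so this is second inversion (figured bass 6/4).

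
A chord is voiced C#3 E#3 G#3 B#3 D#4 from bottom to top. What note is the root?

C#, E#, G#, B#, D# are the tones of a C# major ninth chord (C#–E#–G#–B#–D#), making C# the root.

C#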